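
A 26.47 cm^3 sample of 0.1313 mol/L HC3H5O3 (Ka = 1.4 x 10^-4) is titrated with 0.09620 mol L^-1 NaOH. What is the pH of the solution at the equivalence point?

n(HC3H5O3) = 0.1313 x 0.02647 = 0.003476 mol; V(NaOH) at equivalence = 0.003476/0.09620 = 0.03613 L.
At equivalence all the acid is converted to C3H5O3-; total volume = 0.02647 + 0.03613 = 0.06260 L, so [C3H5O3-] = 0.003476/0.06260 = 0.05552 M.
Kb = Kw/Ka = 1.0e-14 / 1.4 x 10^-4 = 7.14e-11.
[OH^-] = sqrt(Kb x [C3H5O3-]) = sqrt(7.14e-11 x 0.05552) = 1.99e-6 M.
pOH = 5.70, so pH = 14.00 - 5.70 = 8.30.

8.30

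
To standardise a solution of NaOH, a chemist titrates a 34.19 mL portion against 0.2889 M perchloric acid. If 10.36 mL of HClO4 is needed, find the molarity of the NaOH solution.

0.0875 M

n(HClO4) delivered = 0.2889 x 0.01036 = 0.002993 mol.
For a 1:1 reaction, n(NaOH) = 0.002993 mol.
[NaOH] = 0.002993 mol / 0.03419 L = 0.0875 M.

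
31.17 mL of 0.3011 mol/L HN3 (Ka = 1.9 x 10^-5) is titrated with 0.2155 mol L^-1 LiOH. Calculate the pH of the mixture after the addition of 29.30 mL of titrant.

Initial n(HN3) = 0.3011 x 0.03117 = 0.009385 mol.
n(LiOH) added = 0.2155 x 0.02930 = 0.006314 mol, converting that many moles of HN3 to N3-.
Remaining n(HN3) = 0.003071 mol; n(N3-) = 0.006314 mol.
By Henderson-Hasselbalch, pH = pKa + log([A^-]/[HA]) = 4.72 + log(0.006314/0.003071) = 4.72 + (+0.31) = 5.03.

5.03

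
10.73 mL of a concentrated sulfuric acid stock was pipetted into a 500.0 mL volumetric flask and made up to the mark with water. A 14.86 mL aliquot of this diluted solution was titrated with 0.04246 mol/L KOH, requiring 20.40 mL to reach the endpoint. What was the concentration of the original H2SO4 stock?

n(KOH) = 0.04246 x 0.02040 = 0.0008662 mol.
n(H2SO4) in the aliquot = 0.0008662 x 1/2 = 0.0004331 mol.
[diluted H2SO4] = 0.0004331 / 0.01486 = 0.02914 M.
Dilution factor = 500.0/10.73 = 46.60, so [stock] = 0.02914 x 46.60 = 1.36 M.

1.36 M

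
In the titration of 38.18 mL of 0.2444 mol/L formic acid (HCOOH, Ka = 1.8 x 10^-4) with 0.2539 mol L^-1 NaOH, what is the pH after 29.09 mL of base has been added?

Initial n(HCOOH) = 0.2444 x 0.03818 = 0.009331 mol.
n(NaOH) added = 0.2539 x 0.02909 = 0.007386 mol, converting that many moles of HCOOH to HCOO-.
Remaining n(HCOOH) = 0.001945 mol; n(HCOO-) = 0.007386 mol.
By Henderson-Hasselbalch, pH = pKa + log([A^-]/[HA]) = 3.74 + log(0.007386/0.001945) = 3.74 + (+0.58) = 4.32.

4.32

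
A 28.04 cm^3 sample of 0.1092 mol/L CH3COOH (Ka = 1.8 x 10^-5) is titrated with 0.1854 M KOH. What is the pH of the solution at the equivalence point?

8.79

n(CH3COOH) = 0.1092 x 0.02804 = 0.003062 mol; V(KOH) at equivalence = 0.003062/0.1854 = 0.01652 L.
At equivalence all the acid is converted to CH3COO-; total volume = 0.02804 + 0.01652 = 0.04456 L, so [CH3COO-] = 0.003062/0.04456 = 0.06872 M.
Kb = Kw/Ka = 1.0e-14 / 1.8 x 10^-5 = 5.56e-10.
[OH^-] = sqrt(Kb x [CH3COO-]) = sqrt(5.56e-10 x 0.06872) = 6.18e-6 M.
pOH = 5.21, so pH = 14.00 - 5.21 = 8.79.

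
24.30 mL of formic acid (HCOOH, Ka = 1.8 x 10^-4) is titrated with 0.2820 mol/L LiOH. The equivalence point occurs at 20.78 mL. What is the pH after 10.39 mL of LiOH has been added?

10.39 mL is exactly half the equivalence volume (20.78/2), i.e. the half-equivalence point.
There, n(HA) = n(A^-), so pH = pKa = -log(1.8 x 10^-4) = 3.74.

3.74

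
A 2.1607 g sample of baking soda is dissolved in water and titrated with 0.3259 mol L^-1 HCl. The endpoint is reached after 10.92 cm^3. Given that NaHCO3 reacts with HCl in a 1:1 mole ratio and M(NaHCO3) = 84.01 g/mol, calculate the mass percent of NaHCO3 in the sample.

13.8%

n(HCl) = 0.3259 x 0.01092 = 0.003559 mol.
n(NaHCO3) = 0.003559 / 1 = 0.003559 mol.
mass of NaHCO3 = 0.003559 x 84.01 = 0.2990 g.
% purity = 0.2990 / 2.1607 x 100 = 13.8%.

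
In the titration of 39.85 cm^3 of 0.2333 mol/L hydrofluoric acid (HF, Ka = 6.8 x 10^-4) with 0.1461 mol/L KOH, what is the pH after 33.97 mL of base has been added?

3.23

Initial n(HF) = 0.2333 x 0.03985 = 0.009297 mol.
n(KOH) added = 0.1461 x 0.03397 = 0.004963 mol, converting that many moles of HF to F-.
Remaining n(HF) = 0.004334 mol; n(F-) = 0.004963 mol.
By Henderson-Hasselbalch, pH = pKa + log([A^-]/[HA]) = 3.17 + log(0.004963/0.004334) = 3.17 + (+0.06) = 3.23.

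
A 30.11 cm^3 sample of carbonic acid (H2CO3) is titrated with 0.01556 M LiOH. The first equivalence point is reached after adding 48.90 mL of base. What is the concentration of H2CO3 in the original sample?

n(LiOH) = 0.01556 x 0.04890 = 0.0007609 mol.
At the first equivalence point, 1 mol OH^- react per mol H2CO3, so n(H2CO3) = 0.0007609 / 1 = 0.0007609 mol.
[H2CO3] = 0.0007609 / 0.03011 L = 0.0253 M.

0.0253 M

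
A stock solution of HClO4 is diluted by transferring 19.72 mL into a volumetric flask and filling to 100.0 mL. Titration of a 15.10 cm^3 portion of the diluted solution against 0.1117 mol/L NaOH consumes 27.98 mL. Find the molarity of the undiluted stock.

1.05 M

n(NaOH) = 0.1117 x 0.02798 = 0.003125 mol.
n(HClO4) in the aliquot = 0.003125 mol.
[diluted HClO4] = 0.003125 / 0.01510 = 0.2070 M.
Dilution factor = 100.0/19.72 = 5.071, so [stock] = 0.2070 x 5.071 = 1.05 M.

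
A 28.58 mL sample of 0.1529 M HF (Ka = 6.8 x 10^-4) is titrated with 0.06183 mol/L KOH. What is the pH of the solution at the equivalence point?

7.91

n(HF) = 0.1529 x 0.02858 = 0.004370 mol; V(KOH) at equivalence = 0.004370/0.06183 = 0.07068 L.
At equivalence all the acid is converted to F-; total volume = 0.02858 + 0.07068 = 0.09926 L, so [F-] = 0.004370/0.09926 = 0.04403 M.
Kb = Kw/Ka = 1.0e-14 / 6.8 x 10^-4 = 1.47e-11.
[OH^-] = sqrt(Kb x [F-]) = sqrt(1.47e-11 x 0.04403) = 8.05e-7 M.
pOH = 6.09, so pH = 14.00 - 6.09 = 7.91.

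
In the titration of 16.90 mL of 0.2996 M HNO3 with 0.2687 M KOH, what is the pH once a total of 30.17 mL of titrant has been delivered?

n(acid) = 0.2996 x 0.01690 = 0.005063 mol; n(KOH) added = 0.2687 x 0.03017 = 0.008107 mol.
Base is in excess by 0.008107 - 0.005063 = 0.003043 mol in a total volume of 0.04707 L.
[OH^-] = 0.003043/0.04707 = 0.06466 M, so pOH = 1.19 and pH = 14.00 - 1.19 = 12.81.

12.81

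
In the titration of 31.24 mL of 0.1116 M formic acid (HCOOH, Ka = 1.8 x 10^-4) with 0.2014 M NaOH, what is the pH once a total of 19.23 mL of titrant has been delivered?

n(acid) = 0.1116 x 0.03124 = 0.003486 mol; n(NaOH) added = 0.2014 x 0.01923 = 0.003873 mol.
Base is in excess by 0.003873 - 0.003486 = 0.0003865 mol in a total volume of 0.05047 L.
[OH^-] = 0.0003865/0.05047 = 0.007659 M, so pOH = 2.12 and pH = 14.00 - 2.12 = 11.88.

11.88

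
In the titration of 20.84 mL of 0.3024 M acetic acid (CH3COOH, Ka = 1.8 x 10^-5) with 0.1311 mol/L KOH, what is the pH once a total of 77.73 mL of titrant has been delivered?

12.60

n(acid) = 0.3024 x 0.02084 = 0.006302 mol; n(KOH) added = 0.1311 x 0.07773 = 0.01019 mol.
Base is in excess by 0.01019 - 0.006302 = 0.003888 mol in a total volume of 0.09857 L.
[OH^-] = 0.003888/0.09857 = 0.03945 M, so pOH = 1.40 and pH = 14.00 - 1.40 = 12.60.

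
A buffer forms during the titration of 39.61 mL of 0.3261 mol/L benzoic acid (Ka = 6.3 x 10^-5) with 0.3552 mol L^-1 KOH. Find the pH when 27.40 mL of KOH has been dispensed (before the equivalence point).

Initial n(C6H5COOH) = 0.3261 x 0.03961 = 0.01292 mol.
n(KOH) added = 0.3552 x 0.02740 = 0.009732 mol, converting that many moles of C6H5COOH to C6H5COO-.
Remaining n(C6H5COOH) = 0.003184 mol; n(C6H5COO-) = 0.009732 mol.
By Henderson-Hasselbalch, pH = pKa + log([A^-]/[HA]) = 4.20 + log(0.009732/0.003184) = 4.20 + (+0.49) = 4.69.

4.69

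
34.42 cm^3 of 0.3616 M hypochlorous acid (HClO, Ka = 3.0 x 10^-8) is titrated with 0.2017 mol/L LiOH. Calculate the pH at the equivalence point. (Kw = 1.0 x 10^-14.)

10.32

n(HClO) = 0.3616 x 0.03442 = 0.01245 mol; V(LiOH) at equivalence = 0.01245/0.2017 = 0.06171 L.
At equivalence all the acid is converted to ClO-; total volume = 0.03442 + 0.06171 = 0.09613 L, so [ClO-] = 0.01245/0.09613 = 0.1295 M.
Kb = Kw/Ka = 1.0e-14 / 3.0 x 10^-8 = 3.33e-7.
[OH^-] = sqrt(Kb x [ClO-]) = sqrt(3.33e-7 x 0.1295) = 0.000208 M.
pOH = 3.68, so pH = 14.00 - 3.68 = 10.32.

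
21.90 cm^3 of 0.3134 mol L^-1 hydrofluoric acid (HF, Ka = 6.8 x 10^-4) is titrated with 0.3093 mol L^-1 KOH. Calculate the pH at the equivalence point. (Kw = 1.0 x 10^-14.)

8.18

n(HF) = 0.3134 x 0.02190 = 0.006863 mol; V(KOH) at equivalence = 0.006863/0.3093 = 0.02219 L.
At equivalence all the acid is converted to F-; total volume = 0.02190 + 0.02219 = 0.04409 L, so [F-] = 0.006863/0.04409 = 0.1557 M.
Kb = Kw/Ka = 1.0e-14 / 6.8 x 10^-4 = 1.47e-11.
[OH^-] = sqrt(Kb x [F-]) = sqrt(1.47e-11 x 0.1557) = 1.51e-6 M.
pOH = 5.82, so pH = 14.00 - 5.82 = 8.18.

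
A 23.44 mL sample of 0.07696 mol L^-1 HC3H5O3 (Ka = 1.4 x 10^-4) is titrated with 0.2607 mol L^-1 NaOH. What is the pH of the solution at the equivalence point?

n(HC3H5O3) = 0.07696 x 0.02344 = 0.001804 mol; V(NaOH) at equivalence = 0.001804/0.2607 = 0.006920 L.
At equivalence all the acid is converted to C3H5O3-; total volume = 0.02344 + 0.006920 = 0.03036 L, so [C3H5O3-] = 0.001804/0.03036 = 0.05942 M.
Kb = Kw/Ka = 1.0e-14 / 1.4 x 10^-4 = 7.14e-11.
[OH^-] = sqrt(Kb x [C3H5O3-]) = sqrt(7.14e-11 x 0.05942) = 2.06e-6 M.
pOH = 5.69, so pH = 14.00 - 5.69 = 8.31.

8.31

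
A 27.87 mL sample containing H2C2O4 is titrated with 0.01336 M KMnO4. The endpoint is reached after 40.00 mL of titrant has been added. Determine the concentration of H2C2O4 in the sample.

n(KMnO4) = 0.01336 x 0.04000 = 0.0005344 mol.
From the balanced equation, 2 mol KMnO4 reacts with 5 mol H2C2O4, so n(H2C2O4) = 0.0005344 x 5/2 = 0.001336 mol.
[H2C2O4] = 0.001336 / 0.02787 L = 0.0479 M.

0.0479 M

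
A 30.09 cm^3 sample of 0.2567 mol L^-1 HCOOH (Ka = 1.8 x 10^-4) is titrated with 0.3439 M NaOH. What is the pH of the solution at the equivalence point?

8.46

n(HCOOH) = 0.2567 x 0.03009 = 0.007724 mol; V(NaOH) at equivalence = 0.007724/0.3439 = 0.02246 L.
At equivalence all the acid is converted to HCOO-; total volume = 0.03009 + 0.02246 = 0.05255 L, so [HCOO-] = 0.007724/0.05255 = 0.1470 M.
Kb = Kw/Ka = 1.0e-14 / 1.8 x 10^-4 = 5.56e-11.
[OH^-] = sqrt(Kb x [HCOO-]) = sqrt(5.56e-11 x 0.1470) = 2.86e-6 M.
pOH = 5.54, so pH = 14.00 - 5.54 = 8.46.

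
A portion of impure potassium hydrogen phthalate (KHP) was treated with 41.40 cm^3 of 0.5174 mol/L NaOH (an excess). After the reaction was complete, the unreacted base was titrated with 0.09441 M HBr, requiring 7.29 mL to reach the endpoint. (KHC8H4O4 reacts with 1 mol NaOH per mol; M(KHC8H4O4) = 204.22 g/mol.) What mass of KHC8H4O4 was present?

Total n(NaOH) added = 0.5174 x 0.04140 = 0.02142 mol.
n(HBr) used = 0.09441 x 0.007290 = 0.0006882 mol, which equals the excess n(NaOH).
So n(NaOH) consumed by the sample = 0.02142 - 0.0006882 = 0.02073 mol.
n(KHC8H4O4) = 0.02073 / 1 = 0.02073 mol.
mass = 0.02073 mol x 204.22 g/mol = 4.23 g.

4.23 g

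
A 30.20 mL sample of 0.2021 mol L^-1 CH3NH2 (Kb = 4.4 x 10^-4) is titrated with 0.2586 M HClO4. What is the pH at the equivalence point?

5.79

n(CH3NH2) = 0.2021 x 0.03020 = 0.006103 mol; V(HClO4) at equivalence = 0.006103/0.2586 = 0.02360 L.
At equivalence the base is fully converted to CH3NH3+; total volume = 0.05380 L, so [CH3NH3+] = 0.006103/0.05380 = 0.1134 M.
Ka(CH3NH3+) = Kw/Kb = 1.0e-14 / 4.4 x 10^-4 = 2.27e-11.
[H^+] = sqrt(Ka x [CH3NH3+]) = sqrt(2.27e-11 x 0.1134) = 1.61e-6 M.
pH = -log(1.61e-6) = 5.79.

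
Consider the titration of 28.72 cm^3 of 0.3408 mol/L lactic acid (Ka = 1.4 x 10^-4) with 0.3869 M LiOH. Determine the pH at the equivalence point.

n(HC3H5O3) = 0.3408 x 0.02872 = 0.009788 mol; V(LiOH) at equivalence = 0.009788/0.3869 = 0.02530 L.
At equivalence all the acid is converted to C3H5O3-; total volume = 0.02872 + 0.02530 = 0.05402 L, so [C3H5O3-] = 0.009788/0.05402 = 0.1812 M.
Kb = Kw/Ka = 1.0e-14 / 1.4 x 10^-4 = 7.14e-11.
[OH^-] = sqrt(Kb x [C3H5O3-]) = sqrt(7.14e-11 x 0.1812) = 3.60e-6 M.
pOH = 5.44, so pH = 14.00 - 5.44 = 8.56.

8.56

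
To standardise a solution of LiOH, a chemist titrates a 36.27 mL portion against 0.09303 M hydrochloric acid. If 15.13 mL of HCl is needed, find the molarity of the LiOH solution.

n(HCl) delivered = 0.09303 x 0.01513 = 0.001408 mol.
For a 1:1 reaction, n(LiOH) = 0.001408 mol.
[LiOH] = 0.001408 mol / 0.03627 L = 0.0388 M.

0.0388 M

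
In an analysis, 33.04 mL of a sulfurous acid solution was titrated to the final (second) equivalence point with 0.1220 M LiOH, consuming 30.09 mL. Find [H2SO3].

n(LiOH) = 0.1220 x 0.03009 = 0.003671 mol.
At the final (second) equivalence point, 2 mol OH^- react per mol H2SO3, so n(H2SO3) = 0.003671 / 2 = 0.001835 mol.
[H2SO3] = 0.001835 / 0.03304 L = 0.0556 M.

0.0556 M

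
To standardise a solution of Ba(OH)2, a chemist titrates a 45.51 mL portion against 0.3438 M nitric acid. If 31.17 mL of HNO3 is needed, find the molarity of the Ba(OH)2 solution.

n(HNO3) delivered = 0.3438 x 0.03117 = 0.01072 mol.
The reaction is 1 Ba(OH)2 + 2 HNO3, so n(Ba(OH)2) = 0.01072 x 1/2 = 0.005358 mol.
[Ba(OH)2] = 0.005358 mol / 0.04551 L = 0.118 M.

0.118 M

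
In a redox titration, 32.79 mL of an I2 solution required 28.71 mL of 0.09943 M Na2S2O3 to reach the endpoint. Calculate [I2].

n(Na2S2O3) = 0.09943 x 0.02871 = 0.002855 mol.
From the balanced equation, 2 mol Na2S2O3 reacts with 1 mol I2, so n(I2) = 0.002855 x 1/2 = 0.001427 mol.
[I2] = 0.001427 / 0.03279 L = 0.0435 M.

0.0435 M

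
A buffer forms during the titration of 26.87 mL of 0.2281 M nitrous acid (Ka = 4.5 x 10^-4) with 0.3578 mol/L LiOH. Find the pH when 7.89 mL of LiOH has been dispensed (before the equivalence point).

3.28

Initial n(HNO2) = 0.2281 x 0.02687 = 0.006129 mol.
n(LiOH) added = 0.3578 x 0.007890 = 0.002823 mol, converting that many moles of HNO2 to NO2-.
Remaining n(HNO2) = 0.003306 mol; n(NO2-) = 0.002823 mol.
By Henderson-Hasselbalch, pH = pKa + log([A^-]/[HA]) = 3.35 + log(0.002823/0.003306) = 3.35 + (-0.07) = 3.28.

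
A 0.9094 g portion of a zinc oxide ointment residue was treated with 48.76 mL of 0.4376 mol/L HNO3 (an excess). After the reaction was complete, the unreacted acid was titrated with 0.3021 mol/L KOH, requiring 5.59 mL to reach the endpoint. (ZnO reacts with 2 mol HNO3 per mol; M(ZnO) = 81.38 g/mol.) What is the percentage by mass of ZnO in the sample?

Total n(HNO3) added = 0.4376 x 0.04876 = 0.02134 mol.
n(KOH) used = 0.3021 x 0.005590 = 0.001689 mol, which equals the excess n(HNO3).
So n(HNO3) consumed by the sample = 0.02134 - 0.001689 = 0.01965 mol.
n(ZnO) = 0.01965 / 2 = 0.009824 mol.
mass ZnO = 0.009824 x 81.38 = 0.7995 g, so %ZnO = 0.7995/0.9094 x 100 = 87.9%.

87.9%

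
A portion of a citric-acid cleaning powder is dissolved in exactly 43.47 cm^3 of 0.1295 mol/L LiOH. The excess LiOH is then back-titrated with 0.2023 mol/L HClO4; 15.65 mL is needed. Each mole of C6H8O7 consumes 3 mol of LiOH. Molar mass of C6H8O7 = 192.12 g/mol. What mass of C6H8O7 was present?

Total n(LiOH) added = 0.1295 x 0.04347 = 0.005629 mol.
n(HClO4) used = 0.2023 x 0.01565 = 0.003166 mol, which equals the excess n(LiOH).
So n(LiOH) consumed by the sample = 0.005629 - 0.003166 = 0.002463 mol.
n(C6H8O7) = 0.002463 / 3 = 0.0008211 mol.
mass = 0.0008211 mol x 192.12 g/mol = 0.158 g.

0.158 g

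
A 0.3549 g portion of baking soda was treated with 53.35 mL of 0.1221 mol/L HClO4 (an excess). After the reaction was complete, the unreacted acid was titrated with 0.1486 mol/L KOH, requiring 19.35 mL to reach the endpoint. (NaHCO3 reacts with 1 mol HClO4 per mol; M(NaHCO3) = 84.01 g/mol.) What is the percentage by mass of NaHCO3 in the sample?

86.1%

Total n(HClO4) added = 0.1221 x 0.05335 = 0.006514 mol.
n(KOH) used = 0.1486 x 0.01935 = 0.002875 mol, which equals the excess n(HClO4).
So n(HClO4) consumed by the sample = 0.006514 - 0.002875 = 0.003639 mol.
n(NaHCO3) = 0.003639 / 1 = 0.003639 mol.
mass NaHCO3 = 0.003639 x 84.01 = 0.3057 g, so %NaHCO3 = 0.3057/0.3549 x 100 = 86.1%.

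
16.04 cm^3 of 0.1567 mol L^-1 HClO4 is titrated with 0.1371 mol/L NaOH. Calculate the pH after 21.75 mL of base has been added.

12.09

n(acid) = 0.1567 x 0.01604 = 0.002513 mol; n(NaOH) added = 0.1371 x 0.02175 = 0.002982 mol.
Base is in excess by 0.002982 - 0.002513 = 0.0004685 mol in a total volume of 0.03779 L.
[OH^-] = 0.0004685/0.03779 = 0.01240 M, so pOH = 1.91 and pH = 14.00 - 1.91 = 12.09.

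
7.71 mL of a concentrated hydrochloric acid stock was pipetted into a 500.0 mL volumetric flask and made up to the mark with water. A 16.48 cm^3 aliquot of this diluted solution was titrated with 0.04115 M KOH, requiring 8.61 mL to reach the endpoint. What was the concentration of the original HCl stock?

n(KOH) = 0.04115 x 0.008610 = 0.0003543 mol.
n(HCl) in the aliquot = 0.0003543 mol.
[diluted HCl] = 0.0003543 / 0.01648 = 0.02150 M.
Dilution factor = 500.0/7.710 = 64.85, so [stock] = 0.02150 x 64.85 = 1.39 M.

1.39 M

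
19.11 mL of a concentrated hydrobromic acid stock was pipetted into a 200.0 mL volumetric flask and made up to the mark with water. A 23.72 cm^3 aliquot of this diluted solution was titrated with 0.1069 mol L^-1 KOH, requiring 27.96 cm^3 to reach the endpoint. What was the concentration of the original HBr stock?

1.32 M

n(KOH) = 0.1069 x 0.02796 = 0.002989 mol.
n(HBr) in the aliquot = 0.002989 mol.
[diluted HBr] = 0.002989 / 0.02372 = 0.1260 M.
Dilution factor = 200.0/19.11 = 10.47, so [stock] = 0.1260 x 10.47 = 1.32 M.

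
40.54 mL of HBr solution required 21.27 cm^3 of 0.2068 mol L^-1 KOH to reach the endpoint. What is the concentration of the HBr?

0.109 M

n(KOH) delivered = 0.2068 x 0.02127 = 0.004399 mol.
For a 1:1 reaction, n(HBr) = 0.004399 mol.
[HBr] = 0.004399 mol / 0.04054 L = 0.109 M.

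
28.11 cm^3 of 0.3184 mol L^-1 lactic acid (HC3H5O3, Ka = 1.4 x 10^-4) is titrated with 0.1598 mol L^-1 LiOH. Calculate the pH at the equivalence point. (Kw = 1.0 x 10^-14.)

n(HC3H5O3) = 0.3184 x 0.02811 = 0.008950 mol; V(LiOH) at equivalence = 0.008950/0.1598 = 0.05601 L.
At equivalence all the acid is converted to C3H5O3-; total volume = 0.02811 + 0.05601 = 0.08412 L, so [C3H5O3-] = 0.008950/0.08412 = 0.1064 M.
Kb = Kw/Ka = 1.0e-14 / 1.4 x 10^-4 = 7.14e-11.
[OH^-] = sqrt(Kb x [C3H5O3-]) = sqrt(7.14e-11 x 0.1064) = 2.76e-6 M.
pOH = 5.56, so pH = 14.00 - 5.56 = 8.44.

8.44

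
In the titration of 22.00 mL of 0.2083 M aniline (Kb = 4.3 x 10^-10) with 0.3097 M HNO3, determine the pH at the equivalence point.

2.77

n(C6H5NH2) = 0.2083 x 0.02200 = 0.004583 mol; V(HNO3) at equivalence = 0.004583/0.3097 = 0.01480 L.
At equivalence the base is fully converted to C6H5NH3+; total volume = 0.03680 L, so [C6H5NH3+] = 0.004583/0.03680 = 0.1245 M.
Ka(C6H5NH3+) = Kw/Kb = 1.0e-14 / 4.3 x 10^-10 = 2.33e-5.
[H^+] = sqrt(Ka x [C6H5NH3+]) = sqrt(2.33e-5 x 0.1245) = 0.00170 M.
pH = -log(0.00170) = 2.77.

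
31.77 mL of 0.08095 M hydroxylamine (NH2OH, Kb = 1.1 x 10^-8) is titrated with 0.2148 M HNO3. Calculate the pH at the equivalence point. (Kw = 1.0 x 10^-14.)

n(NH2OH) = 0.08095 x 0.03177 = 0.002572 mol; V(HNO3) at equivalence = 0.002572/0.2148 = 0.01197 L.
At equivalence the base is fully converted to NH3OH+; total volume = 0.04374 L, so [NH3OH+] = 0.002572/0.04374 = 0.05879 M.
Ka(NH3OH+) = Kw/Kb = 1.0e-14 / 1.1 x 10^-8 = 9.09e-7.
[H^+] = sqrt(Ka x [NH3OH+]) = sqrt(9.09e-7 x 0.05879) = 0.000231 M.
pH = -log(0.000231) = 3.64.

3.64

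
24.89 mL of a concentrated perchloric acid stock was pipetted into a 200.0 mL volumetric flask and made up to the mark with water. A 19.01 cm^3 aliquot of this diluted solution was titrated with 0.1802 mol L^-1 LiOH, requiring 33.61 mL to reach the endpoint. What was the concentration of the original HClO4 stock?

n(LiOH) = 0.1802 x 0.03361 = 0.006057 mol.
n(HClO4) in the aliquot = 0.006057 mol.
[diluted HClO4] = 0.006057 / 0.01901 = 0.3186 M.
Dilution factor = 200.0/24.89 = 8.035, so [stock] = 0.3186 x 8.035 = 2.56 M.

2.56 M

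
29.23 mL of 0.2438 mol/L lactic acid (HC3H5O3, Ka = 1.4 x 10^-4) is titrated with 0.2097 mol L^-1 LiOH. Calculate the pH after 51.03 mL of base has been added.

n(acid) = 0.2438 x 0.02923 = 0.007126 mol; n(LiOH) added = 0.2097 x 0.05103 = 0.01070 mol.
Base is in excess by 0.01070 - 0.007126 = 0.003575 mol in a total volume of 0.08026 L.
[OH^-] = 0.003575/0.08026 = 0.04454 M, so pOH = 1.35 and pH = 14.00 - 1.35 = 12.65.

12.65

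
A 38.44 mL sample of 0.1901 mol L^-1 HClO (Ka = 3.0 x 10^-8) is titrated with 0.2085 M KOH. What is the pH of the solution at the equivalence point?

n(HClO) = 0.1901 x 0.03844 = 0.007307 mol; V(KOH) at equivalence = 0.007307/0.2085 = 0.03505 L.
At equivalence all the acid is converted to ClO-; total volume = 0.03844 + 0.03505 = 0.07349 L, so [ClO-] = 0.007307/0.07349 = 0.09944 M.
Kb = Kw/Ka = 1.0e-14 / 3.0 x 10^-8 = 3.33e-7.
[OH^-] = sqrt(Kb x [ClO-]) = sqrt(3.33e-7 x 0.09944) = 0.000182 M.
pOH = 3.74, so pH = 14.00 - 3.74 = 10.26.

10.26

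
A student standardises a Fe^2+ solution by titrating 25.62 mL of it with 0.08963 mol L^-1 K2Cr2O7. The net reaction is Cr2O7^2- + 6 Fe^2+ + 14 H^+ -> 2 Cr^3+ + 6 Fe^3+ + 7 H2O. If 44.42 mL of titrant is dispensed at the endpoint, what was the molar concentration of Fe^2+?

n(K2Cr2O7) = 0.08963 x 0.04442 = 0.003981 mol.
From the balanced equation, 1 mol K2Cr2O7 reacts with 6 mol Fe^2+, so n(Fe^2+) = 0.003981 x 6/1 = 0.02389 mol.
[Fe^2+] = 0.02389 / 0.02562 L = 0.932 M.

0.932 M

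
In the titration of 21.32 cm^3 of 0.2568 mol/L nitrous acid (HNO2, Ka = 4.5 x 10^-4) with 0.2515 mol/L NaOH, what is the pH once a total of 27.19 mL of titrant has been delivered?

12.45

n(acid) = 0.2568 x 0.02132 = 0.005475 mol; n(NaOH) added = 0.2515 x 0.02719 = 0.006838 mol.
Base is in excess by 0.006838 - 0.005475 = 0.001363 mol in a total volume of 0.04851 L.
[OH^-] = 0.001363/0.04851 = 0.02810 M, so pOH = 1.55 and pH = 14.00 - 1.55 = 12.45.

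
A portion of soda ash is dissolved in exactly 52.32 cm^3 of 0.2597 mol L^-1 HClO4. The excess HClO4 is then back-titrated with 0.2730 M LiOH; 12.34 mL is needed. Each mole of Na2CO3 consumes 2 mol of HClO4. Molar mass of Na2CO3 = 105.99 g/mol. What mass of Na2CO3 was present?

0.542 g

Total n(HClO4) added = 0.2597 x 0.05232 = 0.01359 mol.
n(LiOH) used = 0.2730 x 0.01234 = 0.003369 mol, which equals the excess n(HClO4).
So n(HClO4) consumed by the sample = 0.01359 - 0.003369 = 0.01022 mol.
n(Na2CO3) = 0.01022 / 2 = 0.005109 mol.
mass = 0.005109 mol x 105.99 g/mol = 0.542 g.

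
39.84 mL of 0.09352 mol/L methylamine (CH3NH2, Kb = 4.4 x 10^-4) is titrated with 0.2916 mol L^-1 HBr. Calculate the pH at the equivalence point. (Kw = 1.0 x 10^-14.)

5.90

n(CH3NH2) = 0.09352 x 0.03984 = 0.003726 mol; V(HBr) at equivalence = 0.003726/0.2916 = 0.01278 L.
At equivalence the base is fully converted to CH3NH3+; total volume = 0.05262 L, so [CH3NH3+] = 0.003726/0.05262 = 0.07081 M.
Ka(CH3NH3+) = Kw/Kb = 1.0e-14 / 4.4 x 10^-4 = 2.27e-11.
[H^+] = sqrt(Ka x [CH3NH3+]) = sqrt(2.27e-11 x 0.07081) = 1.27e-6 M.
pH = -log(1.27e-6) = 5.90.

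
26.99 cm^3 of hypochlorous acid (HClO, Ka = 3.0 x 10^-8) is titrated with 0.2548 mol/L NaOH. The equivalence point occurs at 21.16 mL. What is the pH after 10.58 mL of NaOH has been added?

7.52

10.58 mL is exactly half the equivalence volume (21.16/2), i.e. the half-equivalence point.
There, n(HA) = n(A^-), so pH = pKa = -log(3.0 x 10^-8) = 7.52.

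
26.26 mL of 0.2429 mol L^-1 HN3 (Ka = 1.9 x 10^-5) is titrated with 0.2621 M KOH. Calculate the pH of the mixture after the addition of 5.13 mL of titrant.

4.15

Initial n(HN3) = 0.2429 x 0.02626 = 0.006379 mol.
n(KOH) added = 0.2621 x 0.005130 = 0.001345 mol, converting that many moles of HN3 to N3-.
Remaining n(HN3) = 0.005034 mol; n(N3-) = 0.001345 mol.
By Henderson-Hasselbalch, pH = pKa + log([A^-]/[HA]) = 4.72 + log(0.001345/0.005034) = 4.72 + (-0.57) = 4.15.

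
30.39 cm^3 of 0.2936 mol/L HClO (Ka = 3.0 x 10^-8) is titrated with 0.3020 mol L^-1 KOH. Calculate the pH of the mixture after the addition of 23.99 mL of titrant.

8.16

Initial n(HClO) = 0.2936 x 0.03039 = 0.008923 mol.
n(KOH) added = 0.3020 x 0.02399 = 0.007245 mol, converting that many moles of HClO to ClO-.
Remaining n(HClO) = 0.001678 mol; n(ClO-) = 0.007245 mol.
By Henderson-Hasselbalch, pH = pKa + log([A^-]/[HA]) = 7.52 + log(0.007245/0.001678) = 7.52 + (+0.64) = 8.16.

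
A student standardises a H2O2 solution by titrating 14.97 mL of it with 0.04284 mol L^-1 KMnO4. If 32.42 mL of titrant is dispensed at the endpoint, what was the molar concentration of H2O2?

n(KMnO4) = 0.04284 x 0.03242 = 0.001389 mol.
From the balanced equation, 2 mol KMnO4 reacts with 5 mol H2O2, so n(H2O2) = 0.001389 x 5/2 = 0.003472 mol.
[H2O2] = 0.003472 / 0.01497 L = 0.232 M.

0.232 M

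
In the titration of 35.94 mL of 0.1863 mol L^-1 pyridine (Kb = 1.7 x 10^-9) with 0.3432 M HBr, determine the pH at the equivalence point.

3.07

n(C5H5N) = 0.1863 x 0.03594 = 0.006696 mol; V(HBr) at equivalence = 0.006696/0.3432 = 0.01951 L.
At equivalence the base is fully converted to C5H5NH+; total volume = 0.05545 L, so [C5H5NH+] = 0.006696/0.05545 = 0.1208 M.
Ka(C5H5NH+) = Kw/Kb = 1.0e-14 / 1.7 x 10^-9 = 5.88e-6.
[H^+] = sqrt(Ka x [C5H5NH+]) = sqrt(5.88e-6 x 0.1208) = 0.000843 M.
pH = -log(0.000843) = 3.07.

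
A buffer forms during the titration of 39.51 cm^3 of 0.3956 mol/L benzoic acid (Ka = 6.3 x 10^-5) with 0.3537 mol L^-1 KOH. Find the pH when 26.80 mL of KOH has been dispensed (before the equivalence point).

4.39

Initial n(C6H5COOH) = 0.3956 x 0.03951 = 0.01563 mol.
n(KOH) added = 0.3537 x 0.02680 = 0.009479 mol, converting that many moles of C6H5COOH to C6H5COO-.
Remaining n(C6H5COOH) = 0.006151 mol; n(C6H5COO-) = 0.009479 mol.
By Henderson-Hasselbalch, pH = pKa + log([A^-]/[HA]) = 4.20 + log(0.009479/0.006151) = 4.20 + (+0.19) = 4.39.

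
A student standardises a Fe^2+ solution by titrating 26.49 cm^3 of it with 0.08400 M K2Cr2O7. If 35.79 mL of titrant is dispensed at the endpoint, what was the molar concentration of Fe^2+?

n(K2Cr2O7) = 0.08400 x 0.03579 = 0.003006 mol.
From the balanced equation, 1 mol K2Cr2O7 reacts with 6 mol Fe^2+, so n(Fe^2+) = 0.003006 x 6/1 = 0.01804 mol.
[Fe^2+] = 0.01804 / 0.02649 L = 0.681 M.

0.681 M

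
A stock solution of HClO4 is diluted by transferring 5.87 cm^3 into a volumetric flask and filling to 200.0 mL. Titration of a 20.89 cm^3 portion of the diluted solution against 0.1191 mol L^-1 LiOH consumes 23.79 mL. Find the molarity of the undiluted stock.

4.62 M

n(LiOH) = 0.1191 x 0.02379 = 0.002833 mol.
n(HClO4) in the aliquot = 0.002833 mol.
[diluted HClO4] = 0.002833 / 0.02089 = 0.1356 M.
Dilution factor = 200.0/5.870 = 34.07, so [stock] = 0.1356 x 34.07 = 4.62 M.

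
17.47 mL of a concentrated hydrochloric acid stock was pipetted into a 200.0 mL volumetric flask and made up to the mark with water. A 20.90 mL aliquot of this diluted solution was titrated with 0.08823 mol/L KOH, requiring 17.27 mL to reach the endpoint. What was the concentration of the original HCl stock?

n(KOH) = 0.08823 x 0.01727 = 0.001524 mol.
n(HCl) in the aliquot = 0.001524 mol.
[diluted HCl] = 0.001524 / 0.02090 = 0.07291 M.
Dilution factor = 200.0/17.47 = 11.45, so [stock] = 0.07291 x 11.45 = 0.835 M.

0.835 M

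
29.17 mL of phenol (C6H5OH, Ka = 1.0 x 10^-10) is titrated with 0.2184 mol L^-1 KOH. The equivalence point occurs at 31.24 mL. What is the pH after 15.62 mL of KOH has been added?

15.62 mL is exactly half the equivalence volume (31.24/2), i.e. the half-equivalence point.
There, n(HA) = n(A^-), so pH = pKa = -log(1.0 x 10^-10) = 10.00.

10.00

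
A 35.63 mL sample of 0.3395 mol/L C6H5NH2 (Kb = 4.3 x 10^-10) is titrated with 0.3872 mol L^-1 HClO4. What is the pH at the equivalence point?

2.69

n(C6H5NH2) = 0.3395 x 0.03563 = 0.01210 mol; V(HClO4) at equivalence = 0.01210/0.3872 = 0.03124 L.
At equivalence the base is fully converted to C6H5NH3+; total volume = 0.06687 L, so [C6H5NH3+] = 0.01210/0.06687 = 0.1809 M.
Ka(C6H5NH3+) = Kw/Kb = 1.0e-14 / 4.3 x 10^-10 = 2.33e-5.
[H^+] = sqrt(Ka x [C6H5NH3+]) = sqrt(2.33e-5 x 0.1809) = 0.00205 M.
pH = -log(0.00205) = 2.69.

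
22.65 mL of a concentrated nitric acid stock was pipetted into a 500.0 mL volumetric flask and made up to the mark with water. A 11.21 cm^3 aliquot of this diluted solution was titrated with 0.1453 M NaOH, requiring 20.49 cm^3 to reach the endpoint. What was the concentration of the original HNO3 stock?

n(NaOH) = 0.1453 x 0.02049 = 0.002977 mol.
n(HNO3) in the aliquot = 0.002977 mol.
[diluted HNO3] = 0.002977 / 0.01121 = 0.2656 M.
Dilution factor = 500.0/22.65 = 22.08, so [stock] = 0.2656 x 22.08 = 5.86 M.

5.86 M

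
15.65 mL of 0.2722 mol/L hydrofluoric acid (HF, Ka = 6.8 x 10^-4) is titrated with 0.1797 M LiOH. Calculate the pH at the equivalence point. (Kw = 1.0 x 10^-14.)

n(HF) = 0.2722 x 0.01565 = 0.004260 mol; V(LiOH) at equivalence = 0.004260/0.1797 = 0.02371 L.
At equivalence all the acid is converted to F-; total volume = 0.01565 + 0.02371 = 0.03936 L, so [F-] = 0.004260/0.03936 = 0.1082 M.
Kb = Kw/Ka = 1.0e-14 / 6.8 x 10^-4 = 1.47e-11.
[OH^-] = sqrt(Kb x [F-]) = sqrt(1.47e-11 x 0.1082) = 1.26e-6 M.
pOH = 5.90, so pH = 14.00 - 5.90 = 8.10.

8.10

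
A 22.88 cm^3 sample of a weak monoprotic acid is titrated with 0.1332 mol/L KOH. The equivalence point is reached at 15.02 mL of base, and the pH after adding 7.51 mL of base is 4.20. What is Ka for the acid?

6.3 x 10^-5

7.51 mL is half of the equivalence volume, so this is the half-equivalence point where [HA] = [A^-].
At half-equivalence pH = pKa, so pKa = 4.20.
Ka = 10^(-4.20) = 6.3 x 10^-5.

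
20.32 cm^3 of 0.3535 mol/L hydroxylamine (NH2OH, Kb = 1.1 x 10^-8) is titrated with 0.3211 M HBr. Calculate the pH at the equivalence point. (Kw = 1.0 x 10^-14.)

n(NH2OH) = 0.3535 x 0.02032 = 0.007183 mol; V(HBr) at equivalence = 0.007183/0.3211 = 0.02237 L.
At equivalence the base is fully converted to NH3OH+; total volume = 0.04269 L, so [NH3OH+] = 0.007183/0.04269 = 0.1683 M.
Ka(NH3OH+) = Kw/Kb = 1.0e-14 / 1.1 x 10^-8 = 9.09e-7.
[H^+] = sqrt(Ka x [NH3OH+]) = sqrt(9.09e-7 x 0.1683) = 0.000391 M.
pH = -log(0.000391) = 3.41.

3.41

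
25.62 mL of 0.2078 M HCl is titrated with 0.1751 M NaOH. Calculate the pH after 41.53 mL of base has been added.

12.46

n(acid) = 0.2078 x 0.02562 = 0.005324 mol; n(NaOH) added = 0.1751 x 0.04153 = 0.007272 mol.
Base is in excess by 0.007272 - 0.005324 = 0.001948 mol in a total volume of 0.06715 L.
[OH^-] = 0.001948/0.06715 = 0.02901 M, so pOH = 1.54 and pH = 14.00 - 1.54 = 12.46.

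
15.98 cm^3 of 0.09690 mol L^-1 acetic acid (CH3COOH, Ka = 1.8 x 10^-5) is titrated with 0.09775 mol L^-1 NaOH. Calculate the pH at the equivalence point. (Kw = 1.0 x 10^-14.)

8.72

n(CH3COOH) = 0.09690 x 0.01598 = 0.001548 mol; V(NaOH) at equivalence = 0.001548/0.09775 = 0.01584 L.
At equivalence all the acid is converted to CH3COO-; total volume = 0.01598 + 0.01584 = 0.03182 L, so [CH3COO-] = 0.001548/0.03182 = 0.04866 M.
Kb = Kw/Ka = 1.0e-14 / 1.8 x 10^-5 = 5.56e-10.
[OH^-] = sqrt(Kb x [CH3COO-]) = sqrt(5.56e-10 x 0.04866) = 5.20e-6 M.
pOH = 5.28, so pH = 14.00 - 5.28 = 8.72.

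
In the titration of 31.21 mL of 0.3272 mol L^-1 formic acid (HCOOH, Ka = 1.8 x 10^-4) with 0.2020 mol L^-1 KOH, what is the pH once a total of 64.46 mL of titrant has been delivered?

12.47

n(acid) = 0.3272 x 0.03121 = 0.01021 mol; n(KOH) added = 0.2020 x 0.06446 = 0.01302 mol.
Base is in excess by 0.01302 - 0.01021 = 0.002809 mol in a total volume of 0.09567 L.
[OH^-] = 0.002809/0.09567 = 0.02936 M, so pOH = 1.53 and pH = 14.00 - 1.53 = 12.47.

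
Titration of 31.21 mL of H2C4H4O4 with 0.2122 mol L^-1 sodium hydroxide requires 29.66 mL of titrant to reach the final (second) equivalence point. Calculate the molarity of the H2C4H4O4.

n(NaOH) = 0.2122 x 0.02966 = 0.006294 mol.
At the final (second) equivalence point, 2 mol OH^- react per mol H2C4H4O4, so n(H2C4H4O4) = 0.006294 / 2 = 0.003147 mol.
[H2C4H4O4] = 0.003147 / 0.03121 L = 0.101 M.

0.101 M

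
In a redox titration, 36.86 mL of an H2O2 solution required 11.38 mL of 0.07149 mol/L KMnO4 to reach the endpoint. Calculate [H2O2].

n(KMnO4) = 0.07149 x 0.01138 = 0.0008136 mol.
From the balanced equation, 2 mol KMnO4 reacts with 5 mol H2O2, so n(H2O2) = 0.0008136 x 5/2 = 0.002034 mol.
[H2O2] = 0.002034 / 0.03686 L = 0.0552 M.

0.0552 M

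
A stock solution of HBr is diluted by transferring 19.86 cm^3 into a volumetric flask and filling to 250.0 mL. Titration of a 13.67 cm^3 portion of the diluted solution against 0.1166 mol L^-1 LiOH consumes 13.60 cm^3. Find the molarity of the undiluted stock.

n(LiOH) = 0.1166 x 0.01360 = 0.001586 mol.
n(HBr) in the aliquot = 0.001586 mol.
[diluted HBr] = 0.001586 / 0.01367 = 0.1160 M.
Dilution factor = 250.0/19.86 = 12.59, so [stock] = 0.1160 x 12.59 = 1.46 M.

1.46 M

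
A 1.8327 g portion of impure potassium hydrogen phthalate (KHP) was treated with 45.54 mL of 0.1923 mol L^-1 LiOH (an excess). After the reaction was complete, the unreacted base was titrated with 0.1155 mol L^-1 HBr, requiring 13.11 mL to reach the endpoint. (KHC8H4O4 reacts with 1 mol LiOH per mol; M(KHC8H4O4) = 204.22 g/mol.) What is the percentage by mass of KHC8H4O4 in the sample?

Total n(LiOH) added = 0.1923 x 0.04554 = 0.008757 mol.
n(HBr) used = 0.1155 x 0.01311 = 0.001514 mol, which equals the excess n(LiOH).
So n(LiOH) consumed by the sample = 0.008757 - 0.001514 = 0.007243 mol.
n(KHC8H4O4) = 0.007243 / 1 = 0.007243 mol.
mass KHC8H4O4 = 0.007243 x 204.22 = 1.479 g, so %KHC8H4O4 = 1.479/1.8327 x 100 = 80.7%.

80.7%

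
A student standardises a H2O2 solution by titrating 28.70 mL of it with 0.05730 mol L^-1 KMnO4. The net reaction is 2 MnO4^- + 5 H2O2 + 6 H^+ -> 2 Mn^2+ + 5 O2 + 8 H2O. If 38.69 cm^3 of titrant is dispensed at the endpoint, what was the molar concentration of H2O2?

0.193 M

n(KMnO4) = 0.05730 x 0.03869 = 0.002217 mol.
From the balanced equation, 2 mol KMnO4 reacts with 5 mol H2O2, so n(H2O2) = 0.002217 x 5/2 = 0.005542 mol.
[H2O2] = 0.005542 / 0.02870 L = 0.193 M.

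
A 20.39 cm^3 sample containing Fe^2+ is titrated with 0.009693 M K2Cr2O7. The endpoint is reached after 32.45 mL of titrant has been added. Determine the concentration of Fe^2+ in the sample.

n(K2Cr2O7) = 0.009693 x 0.03245 = 0.0003145 mol.
From the balanced equation, 1 mol K2Cr2O7 reacts with 6 mol Fe^2+, so n(Fe^2+) = 0.0003145 x 6/1 = 0.001887 mol.
[Fe^2+] = 0.001887 / 0.02039 L = 0.0926 M.

0.0926 M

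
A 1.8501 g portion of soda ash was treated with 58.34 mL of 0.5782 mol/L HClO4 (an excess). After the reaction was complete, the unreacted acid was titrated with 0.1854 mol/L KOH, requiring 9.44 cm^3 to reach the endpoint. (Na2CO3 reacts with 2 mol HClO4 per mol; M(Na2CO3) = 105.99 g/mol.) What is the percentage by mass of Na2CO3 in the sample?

91.6%

Total n(HClO4) added = 0.5782 x 0.05834 = 0.03373 mol.
n(KOH) used = 0.1854 x 0.009440 = 0.001750 mol, which equals the excess n(HClO4).
So n(HClO4) consumed by the sample = 0.03373 - 0.001750 = 0.03198 mol.
n(Na2CO3) = 0.03198 / 2 = 0.01599 mol.
mass Na2CO3 = 0.01599 x 105.99 = 1.695 g, so %Na2CO3 = 1.695/1.8501 x 100 = 91.6%.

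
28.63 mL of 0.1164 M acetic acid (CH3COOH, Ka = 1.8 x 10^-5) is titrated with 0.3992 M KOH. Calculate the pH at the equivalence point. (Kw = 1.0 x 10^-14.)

8.85

n(CH3COOH) = 0.1164 x 0.02863 = 0.003333 mol; V(KOH) at equivalence = 0.003333/0.3992 = 0.008348 L.
At equivalence all the acid is converted to CH3COO-; total volume = 0.02863 + 0.008348 = 0.03698 L, so [CH3COO-] = 0.003333/0.03698 = 0.09012 M.
Kb = Kw/Ka = 1.0e-14 / 1.8 x 10^-5 = 5.56e-10.
[OH^-] = sqrt(Kb x [CH3COO-]) = sqrt(5.56e-10 x 0.09012) = 7.08e-6 M.
pOH = 5.15, so pH = 14.00 - 5.15 = 8.85.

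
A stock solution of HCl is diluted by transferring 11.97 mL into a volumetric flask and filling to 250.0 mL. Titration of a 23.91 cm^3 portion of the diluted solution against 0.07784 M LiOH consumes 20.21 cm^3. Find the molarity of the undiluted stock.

n(LiOH) = 0.07784 x 0.02021 = 0.001573 mol.
n(HCl) in the aliquot = 0.001573 mol.
[diluted HCl] = 0.001573 / 0.02391 = 0.06579 M.
Dilution factor = 250.0/11.97 = 20.89, so [stock] = 0.06579 x 20.89 = 1.37 M.

1.37 M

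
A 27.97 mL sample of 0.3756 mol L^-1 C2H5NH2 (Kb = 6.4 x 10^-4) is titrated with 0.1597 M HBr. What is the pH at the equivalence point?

n(C2H5NH2) = 0.3756 x 0.02797 = 0.01051 mol; V(HBr) at equivalence = 0.01051/0.1597 = 0.06578 L.
At equivalence the base is fully converted to C2H5NH3+; total volume = 0.09375 L, so [C2H5NH3+] = 0.01051/0.09375 = 0.1121 M.
Ka(C2H5NH3+) = Kw/Kb = 1.0e-14 / 6.4 x 10^-4 = 1.56e-11.
[H^+] = sqrt(Ka x [C2H5NH3+]) = sqrt(1.56e-11 x 0.1121) = 1.32e-6 M.
pH = -log(1.32e-6) = 5.88.

5.88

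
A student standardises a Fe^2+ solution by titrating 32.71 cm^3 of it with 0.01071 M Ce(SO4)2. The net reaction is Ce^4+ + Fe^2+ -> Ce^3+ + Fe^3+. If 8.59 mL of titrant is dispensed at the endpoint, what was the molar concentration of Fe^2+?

0.00281 M

n(Ce(SO4)2) = 0.01071 x 0.008590 = 9.200e-5 mol.
From the balanced equation, 1 mol Ce(SO4)2 reacts with 1 mol Fe^2+, so n(Fe^2+) = 9.200e-5 x 1/1 = 9.200e-5 mol.
[Fe^2+] = 9.200e-5 / 0.03271 L = 0.00281 M.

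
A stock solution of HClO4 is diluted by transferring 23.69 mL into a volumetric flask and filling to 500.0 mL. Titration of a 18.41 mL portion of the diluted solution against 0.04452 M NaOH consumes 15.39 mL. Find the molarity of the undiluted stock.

n(NaOH) = 0.04452 x 0.01539 = 0.0006852 mol.
n(HClO4) in the aliquot = 0.0006852 mol.
[diluted HClO4] = 0.0006852 / 0.01841 = 0.03722 M.
Dilution factor = 500.0/23.69 = 21.11, so [stock] = 0.03722 x 21.11 = 0.785 M.

0.785 M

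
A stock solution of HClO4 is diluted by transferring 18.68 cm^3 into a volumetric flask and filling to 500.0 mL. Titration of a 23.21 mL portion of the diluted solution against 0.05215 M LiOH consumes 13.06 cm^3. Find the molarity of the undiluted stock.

0.785 M

n(LiOH) = 0.05215 x 0.01306 = 0.0006811 mol.
n(HClO4) in the aliquot = 0.0006811 mol.
[diluted HClO4] = 0.0006811 / 0.02321 = 0.02934 M.
Dilution factor = 500.0/18.68 = 26.77, so [stock] = 0.02934 x 26.77 = 0.785 M.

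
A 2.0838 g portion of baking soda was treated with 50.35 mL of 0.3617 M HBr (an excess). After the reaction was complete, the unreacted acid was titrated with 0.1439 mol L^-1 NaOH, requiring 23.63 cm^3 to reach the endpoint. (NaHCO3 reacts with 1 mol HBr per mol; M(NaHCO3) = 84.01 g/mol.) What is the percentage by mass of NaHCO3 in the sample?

Total n(HBr) added = 0.3617 x 0.05035 = 0.01821 mol.
n(NaOH) used = 0.1439 x 0.02363 = 0.003400 mol, which equals the excess n(HBr).
So n(HBr) consumed by the sample = 0.01821 - 0.003400 = 0.01481 mol.
n(NaHCO3) = 0.01481 / 1 = 0.01481 mol.
mass NaHCO3 = 0.01481 x 84.01 = 1.244 g, so %NaHCO3 = 1.244/2.0838 x 100 = 59.7%.

59.7%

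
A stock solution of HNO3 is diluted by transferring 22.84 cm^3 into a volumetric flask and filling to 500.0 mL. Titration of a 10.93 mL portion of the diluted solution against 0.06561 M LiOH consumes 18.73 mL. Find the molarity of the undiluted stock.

2.46 M

n(LiOH) = 0.06561 x 0.01873 = 0.001229 mol.
n(HNO3) in the aliquot = 0.001229 mol.
[diluted HNO3] = 0.001229 / 0.01093 = 0.1124 M.
Dilution factor = 500.0/22.84 = 21.89, so [stock] = 0.1124 x 21.89 = 2.46 M.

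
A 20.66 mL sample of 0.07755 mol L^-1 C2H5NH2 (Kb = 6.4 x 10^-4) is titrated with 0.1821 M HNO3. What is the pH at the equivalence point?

n(C2H5NH2) = 0.07755 x 0.02066 = 0.001602 mol; V(HNO3) at equivalence = 0.001602/0.1821 = 0.008798 L.
At equivalence the base is fully converted to C2H5NH3+; total volume = 0.02946 L, so [C2H5NH3+] = 0.001602/0.02946 = 0.05439 M.
Ka(C2H5NH3+) = Kw/Kb = 1.0e-14 / 6.4 x 10^-4 = 1.56e-11.
[H^+] = sqrt(Ka x [C2H5NH3+]) = sqrt(1.56e-11 x 0.05439) = 9.22e-7 M.
pH = -log(9.22e-7) = 6.04.

6.04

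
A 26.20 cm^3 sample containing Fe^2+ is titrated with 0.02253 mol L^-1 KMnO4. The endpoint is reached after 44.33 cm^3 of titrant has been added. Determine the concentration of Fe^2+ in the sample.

0.191 M

n(KMnO4) = 0.02253 x 0.04433 = 0.0009988 mol.
From the balanced equation, 1 mol KMnO4 reacts with 5 mol Fe^2+, so n(Fe^2+) = 0.0009988 x 5/1 = 0.004994 mol.
[Fe^2+] = 0.004994 / 0.02620 L = 0.191 M.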